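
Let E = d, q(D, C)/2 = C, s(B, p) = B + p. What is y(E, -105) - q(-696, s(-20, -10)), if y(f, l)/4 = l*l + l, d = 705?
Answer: 43740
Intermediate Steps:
q(D, C) = 2*C
E = 705
y(f, l) = 4*l + 4*l² (y(f, l) = 4*(l*l + l) = 4*(l² + l) = 4*(l + l²) = 4*l + 4*l²)
y(E, -105) - q(-696, s(-20, -10)) = 4*(-105)*(1 - 105) - 2*(-20 - 10) = 4*(-105)*(-104) - 2*(-30) = 43680 - 1*(-60) = 43680 + 60 = 43740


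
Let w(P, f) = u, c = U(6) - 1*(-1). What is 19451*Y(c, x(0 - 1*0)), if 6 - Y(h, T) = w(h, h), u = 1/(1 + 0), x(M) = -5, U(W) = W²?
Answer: 97255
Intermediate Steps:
u = 1 (u = 1/1 = 1)
c = 37 (c = 6² - 1*(-1) = 36 + 1 = 37)
w(P, f) = 1
Y(h, T) = 5 (Y(h, T) = 6 - 1*1 = 6 - 1 = 5)
19451*Y(c, x(0 - 1*0)) = 19451*5 = 97255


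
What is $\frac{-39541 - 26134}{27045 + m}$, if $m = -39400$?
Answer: $\frac{13135}{2471} \approx 5.3157$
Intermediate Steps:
$\frac{-39541 - 26134}{27045 + m} = \frac{-39541 - 26134}{27045 - 39400} = - \frac{65675}{-12355} = \left(-65675\right) \left(- \frac{1}{12355}\right) = \frac{13135}{2471}$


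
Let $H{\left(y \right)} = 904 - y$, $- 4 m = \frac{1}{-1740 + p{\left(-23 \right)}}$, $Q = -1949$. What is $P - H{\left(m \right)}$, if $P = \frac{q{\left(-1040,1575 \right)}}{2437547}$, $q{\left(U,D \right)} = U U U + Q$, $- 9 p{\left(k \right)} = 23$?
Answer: $- \frac{208797696131961}{152912198404} \approx -1365.5$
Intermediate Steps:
$p{\left(k \right)} = - \frac{23}{9}$ ($p{\left(k \right)} = \left(- \frac{1}{9}\right) 23 = - \frac{23}{9}$)
$m = \frac{9}{62732}$ ($m = - \frac{1}{4 \left(-1740 - \frac{23}{9}\right)} = - \frac{1}{4 \left(- \frac{15683}{9}\right)} = \left(- \frac{1}{4}\right) \left(- \frac{9}{15683}\right) = \frac{9}{62732} \approx 0.00014347$)
$q{\left(U,D \right)} = -1949 + U^{3}$ ($q{\left(U,D \right)} = U U U - 1949 = U^{2} U - 1949 = U^{3} - 1949 = -1949 + U^{3}$)
$P = - \frac{1124865949}{2437547}$ ($P = \frac{-1949 + \left(-1040\right)^{3}}{2437547} = \left(-1949 - 1124864000\right) \frac{1}{2437547} = \left(-1124865949\right) \frac{1}{2437547} = - \frac{1124865949}{2437547} \approx -461.47$)
$P - H{\left(m \right)} = - \frac{1124865949}{2437547} - \left(904 - \frac{9}{62732}\right) = - \frac{1124865949}{2437547} - \frac{56709719}{62732} = - \frac{208797696131961}{152912198404}$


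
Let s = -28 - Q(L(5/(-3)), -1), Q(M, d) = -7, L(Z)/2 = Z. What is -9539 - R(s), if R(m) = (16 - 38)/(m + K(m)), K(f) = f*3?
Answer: -400649/42 ≈ -9539.3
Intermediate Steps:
L(Z) = 2*Z
K(f) = 3*f
s = -21 (s = -28 - 1*(-7) = -28 + 7 = -21)
R(m) = -11/(2*m) (R(m) = (16 - 38)/(m + 3*m) = -22*1/(4*m) = -11/(2*m))
-9539 - R(s) = -9539 - (-11)/(2*(-21)) = -9539 - (-11)*(-1)/(2*21) = -9539 - 1*11/42 = -9539 - 11/42 = -400649/42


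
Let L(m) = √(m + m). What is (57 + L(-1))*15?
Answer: 855 + 15*I*√2 ≈ 855.0 + 21.213*I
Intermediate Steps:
L(m) = √2*√m (L(m) = √(2*m) = √2*√m)
(57 + L(-1))*15 = (57 + √2*√(-1))*15 = (57 + √2*I)*15 = (57 + I*√2)*15 = 855 + 15*I*√2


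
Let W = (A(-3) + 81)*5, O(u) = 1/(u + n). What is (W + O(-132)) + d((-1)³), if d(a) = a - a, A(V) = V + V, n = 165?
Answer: 12376/33 ≈ 375.03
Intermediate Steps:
A(V) = 2*V
O(u) = 1/(165 + u) (O(u) = 1/(u + 165) = 1/(165 + u))
d(a) = 0
W = 375 (W = (2*(-3) + 81)*5 = (-6 + 81)*5 = 75*5 = 375)
(W + O(-132)) + d((-1)³) = (375 + 1/(165 - 132)) + 0 = (375 + 1/33) + 0 = 12376/33 + 0 = 12376/33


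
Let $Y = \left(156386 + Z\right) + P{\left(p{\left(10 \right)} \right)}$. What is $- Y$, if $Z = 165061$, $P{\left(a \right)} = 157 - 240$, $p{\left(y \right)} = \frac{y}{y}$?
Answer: $-321364$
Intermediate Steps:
$p{\left(y \right)} = 1$
$P{\left(a \right)} = -83$ ($P{\left(a \right)} = 157 - 240 = -83$)
$Y = 321364$ ($Y = \left(156386 + 165061\right) - 83 = 321447 - 83 = 321364$)
$- Y = \left(-1\right) 321364 = -321364$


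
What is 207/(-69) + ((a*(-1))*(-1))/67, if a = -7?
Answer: -208/67 ≈ -3.1045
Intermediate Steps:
207/(-69) + ((a*(-1))*(-1))/67 = 207/(-69) + (-7*(-1)*(-1))/67 = 207*(-1/69) + (7*(-1))*(1/67) = -3 - 7*1/67 = -3 - 7/67 = -208/67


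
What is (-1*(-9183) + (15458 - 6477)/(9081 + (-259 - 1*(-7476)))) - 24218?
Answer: -245031449/16298 ≈ -15034.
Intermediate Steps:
(-1*(-9183) + (15458 - 6477)/(9081 + (-259 - 1*(-7476)))) - 24218 = (9183 + 8981/(9081 + (-259 + 7476))) - 24218 = (9183 + 8981/(9081 + 7217)) - 24218 = (9183 + 8981/16298) - 24218 = 149673515/16298 - 24218 = -245031449/16298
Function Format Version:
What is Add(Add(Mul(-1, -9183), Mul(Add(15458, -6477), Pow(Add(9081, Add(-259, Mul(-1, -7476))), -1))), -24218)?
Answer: Rational(-245031449, 16298) ≈ -15034.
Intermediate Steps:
Add(Add(Mul(-1, -9183), Mul(Add(15458, -6477), Pow(Add(9081, Add(-259, Mul(-1, -7476))), -1))), -24218) = Add(Add(9183, Mul(8981, Pow(Add(9081, Add(-259, 7476)), -1))), -24218) = Add(Add(9183, Mul(8981, Pow(Add(9081, 7217), -1))), -24218) = Add(Add(9183, Mul(8981, Pow(16298, -1))), -24218) = Add(Add(9183, Mul(8981, Rational(1, 16298))), -24218) = Add(Add(9183, Rational(8981, 16298)), -24218) = Add(Rational(149673515, 16298), -24218) = Rational(-245031449, 16298)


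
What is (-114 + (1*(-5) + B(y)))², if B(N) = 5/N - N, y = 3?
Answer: 130321/9 ≈ 14480.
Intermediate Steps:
B(N) = -N + 5/N
(-114 + (1*(-5) + B(y)))² = (-114 + (1*(-5) + (-1*3 + 5/3)))² = (-114 + (-5 + (-3 + 5*(⅓))))² = (-114 + (-5 + (-3 + 5/3)))² = (-114 + (-5 - 4/3))² = (-114 - 19/3)² = (-361/3)² = 130321/9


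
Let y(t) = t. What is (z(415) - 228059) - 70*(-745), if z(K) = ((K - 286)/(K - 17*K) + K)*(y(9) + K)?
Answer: 35493/830 ≈ 42.763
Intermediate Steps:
z(K) = (9 + K)*(K - (-286 + K)/(16*K)) (z(K) = ((K - 286)/(K - 17*K) + K)*(9 + K) = ((-286 + K)/((-16*K)) + K)*(9 + K) = ((-286 + K)*(-1/(16*K)) + K)*(9 + K) = (-(-286 + K)/(16*K) + K)*(9 + K) = (K - (-286 + K)/(16*K))*(9 + K) = (9 + K)*(K - (-286 + K)/(16*K)))
(z(415) - 228059) - 70*(-745) = ((1/16)*(2574 + 415*(277 + 16*415² + 143*415))/415 - 228059) - 70*(-745) = ((1/16)*(1/415)*(2574 + 415*(277 + 16*172225 + 59345)) - 228059) + 52150 = ((1/16)*(1/415)*(2574 + 415*(277 + 2755600 + 59345)) - 228059) + 52150 = ((1/16)*(1/415)*(2574 + 415*2815222) - 228059) + 52150 = ((1/16)*(1/415)*(2574 + 1168317130) - 228059) + 52150 = ((1/16)*(1/415)*1168319704 - 228059) + 52150 = (146039963/830 - 228059) + 52150 = -43249007/830 + 52150 = 35493/830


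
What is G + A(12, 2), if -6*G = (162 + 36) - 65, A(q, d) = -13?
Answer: -211/6 ≈ -35.167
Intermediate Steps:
G = -133/6 (G = -((162 + 36) - 65)/6 = -(198 - 65)/6 = -⅙*133 = -133/6 ≈ -22.167)
G + A(12, 2) = -133/6 - 13 = -211/6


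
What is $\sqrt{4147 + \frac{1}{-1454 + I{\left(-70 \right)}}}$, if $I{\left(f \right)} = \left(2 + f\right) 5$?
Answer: $\frac{\sqrt{13346852298}}{1794} \approx 64.397$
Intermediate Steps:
$I{\left(f \right)} = 10 + 5 f$
$\sqrt{4147 + \frac{1}{-1454 + I{\left(-70 \right)}}} = \sqrt{4147 + \frac{1}{-1454 + \left(10 + 5 \left(-70\right)\right)}} = \sqrt{4147 + \frac{1}{-1454 + \left(10 - 350\right)}} = \sqrt{4147 + \frac{1}{-1454 - 340}} = \sqrt{4147 + \frac{1}{-1794}} = \sqrt{4147 - \frac{1}{1794}} = \sqrt{\frac{7439717}{1794}} = \frac{\sqrt{13346852298}}{1794}$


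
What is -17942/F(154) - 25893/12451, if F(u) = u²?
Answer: -418737115/147643958 ≈ -2.8361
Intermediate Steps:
-17942/F(154) - 25893/12451 = -17942/(154²) - 25893/12451 = -17942/23716 - 25893*1/12451 = -17942*1/23716 - 25893/12451 = -8971/11858 - 25893/12451 = -418737115/147643958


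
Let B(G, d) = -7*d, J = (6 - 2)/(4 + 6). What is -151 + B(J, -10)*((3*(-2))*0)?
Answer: -151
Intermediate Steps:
J = ⅖ (J = 4/10 = 4*(⅒) = ⅖ ≈ 0.40000)
-151 + B(J, -10)*((3*(-2))*0) = -151 + (-7*(-10))*((3*(-2))*0) = -151 + 70*(-6*0) = -151 + 70*0 = -151 + 0 = -151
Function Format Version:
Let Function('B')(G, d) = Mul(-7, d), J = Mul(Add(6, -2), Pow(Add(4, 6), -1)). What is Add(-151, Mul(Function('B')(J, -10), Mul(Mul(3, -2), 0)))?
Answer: -151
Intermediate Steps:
J = Rational(2, 5) (J = Mul(4, Pow(10, -1)) = Mul(4, Rational(1, 10)) = Rational(2, 5) ≈ 0.40000)
Add(-151, Mul(Function('B')(J, -10), Mul(Mul(3, -2), 0))) = Add(-151, Mul(Mul(-7, -10), Mul(Mul(3, -2), 0))) = Add(-151, Mul(70, Mul(-6, 0))) = Add(-151, Mul(70, 0)) = Add(-151, 0) = -151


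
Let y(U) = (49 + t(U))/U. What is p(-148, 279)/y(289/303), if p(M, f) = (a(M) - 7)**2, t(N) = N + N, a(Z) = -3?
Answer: 1156/617 ≈ 1.8736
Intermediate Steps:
t(N) = 2*N
p(M, f) = 100 (p(M, f) = (-3 - 7)**2 = (-10)**2 = 100)
y(U) = (49 + 2*U)/U
p(-148, 279)/y(289/303) = 100/(2 + 49/((289/303))) = 100/(2 + 49/((289*(1/303)))) = 100/(2 + 49/(289/303)) = 100/(2 + 49*(303/289)) = 100/(2 + 14847/289) = 100/(15425/289) = 100*(289/15425) = 1156/617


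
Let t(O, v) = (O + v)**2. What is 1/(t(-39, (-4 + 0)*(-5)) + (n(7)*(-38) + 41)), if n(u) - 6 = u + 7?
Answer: -1/358 ≈ -0.0027933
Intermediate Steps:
n(u) = 13 + u (n(u) = 6 + (u + 7) = 6 + (7 + u) = 13 + u)
1/(t(-39, (-4 + 0)*(-5)) + (n(7)*(-38) + 41)) = 1/((-39 + (-4 + 0)*(-5))**2 + ((13 + 7)*(-38) + 41)) = 1/((-39 - 4*(-5))**2 + (20*(-38) + 41)) = 1/((-39 + 20)**2 + (-760 + 41)) = 1/((-19)**2 - 719) = 1/(361 - 719) = 1/(-358) = -1/358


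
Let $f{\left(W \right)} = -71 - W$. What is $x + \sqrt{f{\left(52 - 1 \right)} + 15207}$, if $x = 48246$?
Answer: $48246 + \sqrt{15085} \approx 48369.0$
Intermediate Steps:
$x + \sqrt{f{\left(52 - 1 \right)} + 15207} = 48246 + \sqrt{\left(-71 - \left(52 - 1\right)\right) + 15207} = 48246 + \sqrt{\left(-71 - 51\right) + 15207} = 48246 + \sqrt{-122 + 15207} = 48246 + \sqrt{15085}$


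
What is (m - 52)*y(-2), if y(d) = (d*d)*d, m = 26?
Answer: 208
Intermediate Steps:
y(d) = d³ (y(d) = d²*d = d³)
(m - 52)*y(-2) = (26 - 52)*(-2)³ = -26*(-8) = 208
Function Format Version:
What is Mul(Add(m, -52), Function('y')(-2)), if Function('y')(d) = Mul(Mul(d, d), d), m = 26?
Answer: 208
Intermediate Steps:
Function('y')(d) = Pow(d, 3) (Function('y')(d) = Mul(Pow(d, 2), d) = Pow(d, 3))
Mul(Add(m, -52), Function('y')(-2)) = Mul(Add(26, -52), Pow(-2, 3)) = Mul(-26, -8) = 208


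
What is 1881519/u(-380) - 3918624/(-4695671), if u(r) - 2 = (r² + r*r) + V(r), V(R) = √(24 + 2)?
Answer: 1439201540899157385/195824965093037219 - 1881519*√26/83406595178 ≈ 7.3493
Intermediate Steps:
V(R) = √26
u(r) = 2 + √26 + 2*r² (u(r) = 2 + ((r² + r*r) + √26) = 2 + ((r² + r²) + √26) = 2 + (2*r² + √26) = 2 + (√26 + 2*r²) = 2 + √26 + 2*r²)
1881519/u(-380) - 3918624/(-4695671) = 1881519/(2 + √26 + 2*(-380)²) - 3918624/(-4695671) = 1881519/(2 + √26 + 2*144400) - 3918624*(-1/4695671) = 1881519/(2 + √26 + 288800) + 3918624/4695671 = 1881519/(288802 + √26) + 3918624/4695671 = 3918624/4695671 + 1881519/(288802 + √26)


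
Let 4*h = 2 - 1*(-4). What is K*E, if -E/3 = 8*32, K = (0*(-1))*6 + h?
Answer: -1152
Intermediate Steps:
h = 3/2 (h = (2 - 1*(-4))/4 = (2 + 4)/4 = (¼)*6 = 3/2 ≈ 1.5000)
K = 3/2 (K = (0*(-1))*6 + 3/2 = 0*6 + 3/2 = 0 + 3/2 = 3/2 ≈ 1.5000)
E = -768 (E = -24*32 = -3*256 = -768)
K*E = (3/2)*(-768) = -1152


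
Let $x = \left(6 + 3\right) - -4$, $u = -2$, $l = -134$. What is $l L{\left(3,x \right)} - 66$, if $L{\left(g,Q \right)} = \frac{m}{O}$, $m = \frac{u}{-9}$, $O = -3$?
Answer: $- \frac{1514}{27} \approx -56.074$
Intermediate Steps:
$x = 13$ ($x = 9 + 4 = 13$)
$m = \frac{2}{9}$ ($m = - \frac{2}{-9} = \left(-2\right) \left(- \frac{1}{9}\right) = \frac{2}{9} \approx 0.22222$)
$L{\left(g,Q \right)} = - \frac{2}{27}$ ($L{\left(g,Q \right)} = \frac{2}{9 \left(-3\right)} = \frac{2}{9} \left(- \frac{1}{3}\right) = - \frac{2}{27}$)
$l L{\left(3,x \right)} - 66 = \left(-134\right) \left(- \frac{2}{27}\right) - 66 = \frac{268}{27} - 66 = - \frac{1514}{27}$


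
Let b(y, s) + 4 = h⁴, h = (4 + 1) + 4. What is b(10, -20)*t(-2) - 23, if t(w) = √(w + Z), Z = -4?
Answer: -23 + 6557*I*√6 ≈ -23.0 + 16061.0*I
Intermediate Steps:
t(w) = √(-4 + w) (t(w) = √(w - 4) = √(-4 + w))
h = 9 (h = 5 + 4 = 9)
b(y, s) = 6557 (b(y, s) = -4 + 9⁴ = -4 + 6561 = 6557)
b(10, -20)*t(-2) - 23 = 6557*√(-4 - 2) - 23 = 6557*√(-6) - 23 = 6557*(I*√6) - 23 = 6557*I*√6 - 23 = -23 + 6557*I*√6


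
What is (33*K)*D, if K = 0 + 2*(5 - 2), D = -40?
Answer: -7920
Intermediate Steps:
K = 6 (K = 0 + 2*3 = 0 + 6 = 6)
(33*K)*D = (33*6)*(-40) = 198*(-40) = -7920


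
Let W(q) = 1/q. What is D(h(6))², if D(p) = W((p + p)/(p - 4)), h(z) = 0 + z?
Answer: 1/36 ≈ 0.027778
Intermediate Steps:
h(z) = z
D(p) = (-4 + p)/(2*p) (D(p) = 1/((p + p)/(p - 4)) = 1/((2*p)/(-4 + p)) = 1/(2*p/(-4 + p)) = (-4 + p)/(2*p))
D(h(6))² = ((½)*(-4 + 6)/6)² = ((½)*(⅙)*2)² = (⅙)² = 1/36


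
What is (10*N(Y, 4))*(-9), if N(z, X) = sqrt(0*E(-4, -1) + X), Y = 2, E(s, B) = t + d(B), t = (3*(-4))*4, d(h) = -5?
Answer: -180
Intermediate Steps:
t = -48 (t = -12*4 = -48)
E(s, B) = -53 (E(s, B) = -48 - 5 = -53)
N(z, X) = sqrt(X) (N(z, X) = sqrt(0*(-53) + X) = sqrt(0 + X) = sqrt(X))
(10*N(Y, 4))*(-9) = (10*sqrt(4))*(-9) = (10*2)*(-9) = 20*(-9) = -180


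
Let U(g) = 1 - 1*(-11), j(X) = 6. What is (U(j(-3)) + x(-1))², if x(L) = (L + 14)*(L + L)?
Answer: 196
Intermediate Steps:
U(g) = 12 (U(g) = 1 + 11 = 12)
x(L) = 2*L*(14 + L) (x(L) = (14 + L)*(2*L) = 2*L*(14 + L))
(U(j(-3)) + x(-1))² = (12 + 2*(-1)*(14 - 1))² = (12 + 2*(-1)*13)² = (12 - 26)² = (-14)² = 196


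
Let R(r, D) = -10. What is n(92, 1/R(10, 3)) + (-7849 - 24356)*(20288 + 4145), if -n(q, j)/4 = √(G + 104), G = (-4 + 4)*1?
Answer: -786864765 - 8*√26 ≈ -7.8687e+8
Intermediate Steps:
G = 0 (G = 0*1 = 0)
n(q, j) = -8*√26 (n(q, j) = -4*√(0 + 104) = -8*√26)
n(92, 1/R(10, 3)) + (-7849 - 24356)*(20288 + 4145) = -8*√26 + (-7849 - 24356)*(20288 + 4145) = -8*√26 - 32205*24433 = -8*√26 - 786864765 = -786864765 - 8*√26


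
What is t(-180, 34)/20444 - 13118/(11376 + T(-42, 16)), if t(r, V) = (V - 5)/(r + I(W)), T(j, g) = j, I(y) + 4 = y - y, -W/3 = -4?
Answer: -24673128407/21317531232 ≈ -1.1574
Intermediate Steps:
W = 12 (W = -3*(-4) = 12)
I(y) = -4 (I(y) = -4 + (y - y) = -4 + 0 = -4)
t(r, V) = (-5 + V)/(-4 + r) (t(r, V) = (V - 5)/(r - 4) = (-5 + V)/(-4 + r))
t(-180, 34)/20444 - 13118/(11376 + T(-42, 16)) = ((-5 + 34)/(-4 - 180))/20444 - 13118/(11376 - 42) = (29/(-184))*(1/20444) - 13118/11334 = -1/184*29*(1/20444) - 13118*1/11334 = -29/184*1/20444 - 6559/5667 = -29/3761696 - 6559/5667 = -24673128407/21317531232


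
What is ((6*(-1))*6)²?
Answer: 1296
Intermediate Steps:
((6*(-1))*6)² = (-6*6)² = (-36)² = 1296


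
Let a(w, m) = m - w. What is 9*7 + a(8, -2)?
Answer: 53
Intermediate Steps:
9*7 + a(8, -2) = 9*7 + (-2 - 1*8) = 63 + (-2 - 8) = 63 - 10 = 53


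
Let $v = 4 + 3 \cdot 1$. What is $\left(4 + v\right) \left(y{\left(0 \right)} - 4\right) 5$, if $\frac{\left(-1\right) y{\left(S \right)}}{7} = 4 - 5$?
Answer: $165$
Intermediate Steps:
$y{\left(S \right)} = 7$ ($y{\left(S \right)} = - 7 \left(4 - 5\right) = \left(-7\right) \left(-1\right) = 7$)
$v = 7$ ($v = 4 + 3 = 7$)
$\left(4 + v\right) \left(y{\left(0 \right)} - 4\right) 5 = \left(4 + 7\right) \left(7 - 4\right) 5 = 11 \cdot 3 \cdot 5 = 33 \cdot 5 = 165$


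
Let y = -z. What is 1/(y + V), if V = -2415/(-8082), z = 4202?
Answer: -2694/11319383 ≈ -0.00023800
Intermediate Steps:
V = 805/2694 (V = -2415*(-1/8082) = 805/2694 ≈ 0.29881)
y = -4202 (y = -1*4202 = -4202)
1/(y + V) = 1/(-4202 + 805/2694) = 1/(-11319383/2694) = -2694/11319383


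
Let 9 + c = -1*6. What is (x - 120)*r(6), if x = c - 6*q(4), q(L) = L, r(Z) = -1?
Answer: 159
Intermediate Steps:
c = -15 (c = -9 - 1*6 = -9 - 6 = -15)
x = -39 (x = -15 - 6*4 = -15 - 24 = -39)
(x - 120)*r(6) = (-39 - 120)*(-1) = -159*(-1) = 159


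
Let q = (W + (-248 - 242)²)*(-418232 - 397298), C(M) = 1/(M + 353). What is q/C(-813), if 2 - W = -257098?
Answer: 186521497360000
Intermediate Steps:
W = 257100 (W = 2 - 1*(-257098) = 2 + 257098 = 257100)
C(M) = 1/(353 + M)
q = -405481516000 (q = (257100 + (-248 - 242)²)*(-418232 - 397298) = (257100 + (-490)²)*(-815530) = (257100 + 240100)*(-815530) = 497200*(-815530) = -405481516000)
q/C(-813) = -405481516000/(1/(353 - 813)) = -405481516000/(1/(-460)) = -405481516000/(-1/460) = -405481516000*(-460) = 186521497360000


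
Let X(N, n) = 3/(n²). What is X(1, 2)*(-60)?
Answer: -45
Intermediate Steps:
X(N, n) = 3/n²
X(1, 2)*(-60) = (3/2²)*(-60) = (3*(¼))*(-60) = (¾)*(-60) = -45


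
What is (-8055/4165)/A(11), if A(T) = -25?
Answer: 1611/20825 ≈ 0.077359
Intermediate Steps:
(-8055/4165)/A(11) = -8055/4165/(-25) = -8055*1/4165*(-1/25) = -1611/833*(-1/25) = 1611/20825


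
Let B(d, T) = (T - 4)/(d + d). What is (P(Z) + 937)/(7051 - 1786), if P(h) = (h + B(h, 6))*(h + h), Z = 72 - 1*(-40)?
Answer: 26027/5265 ≈ 4.9434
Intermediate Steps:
Z = 112 (Z = 72 + 40 = 112)
B(d, T) = (-4 + T)/(2*d) (B(d, T) = (-4 + T)/((2*d)) = (-4 + T)*(1/(2*d)) = (-4 + T)/(2*d))
P(h) = 2*h*(h + 1/h) (P(h) = (h + (-4 + 6)/(2*h))*(h + h) = (h + (½)*2/h)*(2*h) = (h + 1/h)*(2*h) = 2*h*(h + 1/h))
(P(Z) + 937)/(7051 - 1786) = ((2 + 2*112²) + 937)/(7051 - 1786) = ((2 + 2*12544) + 937)/5265 = ((2 + 25088) + 937)*(1/5265) = (25090 + 937)*(1/5265) = 26027*(1/5265) = 26027/5265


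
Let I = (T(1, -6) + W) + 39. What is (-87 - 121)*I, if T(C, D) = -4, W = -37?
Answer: 416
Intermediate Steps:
I = -2 (I = (-4 - 37) + 39 = -41 + 39 = -2)
(-87 - 121)*I = (-87 - 121)*(-2) = -208*(-2) = 416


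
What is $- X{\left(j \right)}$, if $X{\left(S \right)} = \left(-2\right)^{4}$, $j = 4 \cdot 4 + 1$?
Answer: $-16$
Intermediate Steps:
$j = 17$ ($j = 16 + 1 = 17$)
$X{\left(S \right)} = 16$
$- X{\left(j \right)} = \left(-1\right) 16 = -16$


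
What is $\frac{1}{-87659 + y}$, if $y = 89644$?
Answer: $\frac{1}{1985} \approx 0.00050378$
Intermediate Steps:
$\frac{1}{-87659 + y} = \frac{1}{-87659 + 89644} = \frac{1}{1985}$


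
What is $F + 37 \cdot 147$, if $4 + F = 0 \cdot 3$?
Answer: $5435$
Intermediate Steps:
$F = -4$ ($F = -4 + 0 \cdot 3 = -4 + 0 = -4$)
$F + 37 \cdot 147 = -4 + 37 \cdot 147 = -4 + 5439 = 5435$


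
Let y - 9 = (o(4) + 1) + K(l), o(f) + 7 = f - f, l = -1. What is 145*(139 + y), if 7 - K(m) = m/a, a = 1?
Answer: 21750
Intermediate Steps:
K(m) = 7 - m (K(m) = 7 - m/1 = 7 - m)
o(f) = -7 (o(f) = -7 + (f - f) = -7 + 0 = -7)
y = 11 (y = 9 + ((-7 + 1) + (7 - 1*(-1))) = 9 + (-6 + (7 + 1)) = 9 + (-6 + 8) = 9 + 2 = 11)
145*(139 + y) = 145*(139 + 11) = 145*150 = 21750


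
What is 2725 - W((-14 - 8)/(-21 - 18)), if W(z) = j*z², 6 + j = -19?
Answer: 4156825/1521 ≈ 2733.0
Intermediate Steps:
j = -25 (j = -6 - 19 = -25)
W(z) = -25*z²
2725 - W((-14 - 8)/(-21 - 18)) = 2725 - (-25)*((-14 - 8)/(-21 - 18))² = 2725 - (-25)*(-22/(-39))² = 2725 - (-25)*(-22*(-1/39))² = 2725 - (-25)*(22/39)² = 2725 - (-25)*484/1521 = 2725 - 1*(-12100/1521) = 2725 + 12100/1521 = 4156825/1521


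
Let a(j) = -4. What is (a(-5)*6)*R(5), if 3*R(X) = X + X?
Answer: -80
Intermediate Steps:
R(X) = 2*X/3 (R(X) = (X + X)/3 = (2*X)/3 = 2*X/3)
(a(-5)*6)*R(5) = (-4*6)*((⅔)*5) = -24*10/3 = -80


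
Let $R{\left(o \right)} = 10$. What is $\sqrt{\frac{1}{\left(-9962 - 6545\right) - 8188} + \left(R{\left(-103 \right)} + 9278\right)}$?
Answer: $\frac{\sqrt{5664221991505}}{24695} \approx 96.374$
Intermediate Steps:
$\sqrt{\frac{1}{\left(-9962 - 6545\right) - 8188} + \left(R{\left(-103 \right)} + 9278\right)} = \sqrt{\frac{1}{\left(-9962 - 6545\right) - 8188} + \left(10 + 9278\right)} = \sqrt{\frac{1}{\left(-9962 - 6545\right) - 8188} + 9288} = \sqrt{\frac{1}{-16507 - 8188} + 9288} = \sqrt{\frac{1}{-24695} + 9288} = \sqrt{- \frac{1}{24695} + 9288} = \sqrt{\frac{229367159}{24695}} = \frac{\sqrt{5664221991505}}{24695}$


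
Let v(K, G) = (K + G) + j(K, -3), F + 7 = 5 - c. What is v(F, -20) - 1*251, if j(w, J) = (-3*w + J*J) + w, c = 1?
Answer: -259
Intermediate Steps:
j(w, J) = J² - 2*w (j(w, J) = (-3*w + J²) + w = (J² - 3*w) + w = J² - 2*w)
F = -3 (F = -7 + (5 - 1*1) = -7 + (5 - 1) = -7 + 4 = -3)
v(K, G) = 9 + G - K (v(K, G) = (K + G) + ((-3)² - 2*K) = (G + K) + (9 - 2*K) = 9 + G - K)
v(F, -20) - 1*251 = (9 - 20 - 1*(-3)) - 1*251 = (9 - 20 + 3) - 251 = -8 - 251 = -259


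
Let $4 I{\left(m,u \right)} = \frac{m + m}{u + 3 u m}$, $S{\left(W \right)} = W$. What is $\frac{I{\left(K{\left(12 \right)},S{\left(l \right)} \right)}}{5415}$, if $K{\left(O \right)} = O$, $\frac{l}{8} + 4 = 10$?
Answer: $\frac{1}{1602840} \approx 6.2389 \cdot 10^{-7}$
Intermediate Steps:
$l = 48$ ($l = -32 + 8 \cdot 10 = -32 + 80 = 48$)
$I{\left(m,u \right)} = \frac{m}{2 \left(u + 3 m u\right)}$ ($I{\left(m,u \right)} = \frac{\left(m + m\right) \frac{1}{u + 3 u m}}{4} = \frac{2 m \frac{1}{u + 3 m u}}{4} = \frac{m}{2 \left(u + 3 m u\right)}$)
$\frac{I{\left(K{\left(12 \right)},S{\left(l \right)} \right)}}{5415} = \frac{\frac{1}{2} \cdot 12 \cdot \frac{1}{48} \frac{1}{1 + 3 \cdot 12}}{5415} = \frac{1}{2} \cdot 12 \cdot \frac{1}{48} \frac{1}{1 + 36} \cdot \frac{1}{5415} = \frac{1}{2} \cdot 12 \cdot \frac{1}{48} \cdot \frac{1}{37} \cdot \frac{1}{5415} = \frac{1}{296} \cdot \frac{1}{5415} = \frac{1}{1602840}$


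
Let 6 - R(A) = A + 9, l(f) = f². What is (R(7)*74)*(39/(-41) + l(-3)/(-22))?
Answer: 453990/451 ≈ 1006.6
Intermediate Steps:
R(A) = -3 - A (R(A) = 6 - (A + 9) = 6 - (9 + A) = 6 + (-9 - A) = -3 - A)
(R(7)*74)*(39/(-41) + l(-3)/(-22)) = ((-3 - 1*7)*74)*(39/(-41) + (-3)²/(-22)) = ((-3 - 7)*74)*(39*(-1/41) + 9*(-1/22)) = (-10*74)*(-39/41 - 9/22) = -740*(-1227/902) = 453990/451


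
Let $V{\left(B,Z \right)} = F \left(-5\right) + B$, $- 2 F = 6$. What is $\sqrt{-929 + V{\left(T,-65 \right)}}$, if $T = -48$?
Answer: $i \sqrt{962} \approx 31.016 i$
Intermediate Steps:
$F = -3$ ($F = \left(- \frac{1}{2}\right) 6 = -3$)
$V{\left(B,Z \right)} = 15 + B$ ($V{\left(B,Z \right)} = \left(-3\right) \left(-5\right) + B = 15 + B$)
$\sqrt{-929 + V{\left(T,-65 \right)}} = \sqrt{-929 + \left(15 - 48\right)} = \sqrt{-929 - 33} = \sqrt{-962} = i \sqrt{962}$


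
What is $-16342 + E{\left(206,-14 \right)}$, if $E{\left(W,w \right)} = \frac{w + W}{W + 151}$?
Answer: $- \frac{1944634}{119} \approx -16341.0$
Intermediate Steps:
$E{\left(W,w \right)} = \frac{W + w}{151 + W}$
$-16342 + E{\left(206,-14 \right)} = -16342 + \frac{206 - 14}{151 + 206} = -16342 + \frac{1}{357} \cdot 192 = -16342 + \frac{64}{119} = - \frac{1944634}{119}$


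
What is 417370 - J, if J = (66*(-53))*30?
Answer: 522310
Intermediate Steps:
J = -104940 (J = -3498*30 = -104940)
417370 - J = 417370 - 1*(-104940) = 417370 + 104940 = 522310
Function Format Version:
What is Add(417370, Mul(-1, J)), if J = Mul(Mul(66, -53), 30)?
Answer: 522310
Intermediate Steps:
J = -104940 (J = Mul(-3498, 30) = -104940)
Add(417370, Mul(-1, J)) = Add(417370, Mul(-1, -104940)) = Add(417370, 104940) = 522310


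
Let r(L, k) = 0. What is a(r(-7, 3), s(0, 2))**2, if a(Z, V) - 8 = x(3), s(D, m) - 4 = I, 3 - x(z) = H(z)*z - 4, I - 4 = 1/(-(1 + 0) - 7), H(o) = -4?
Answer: 729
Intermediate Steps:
I = 31/8 (I = 4 + 1/(-(1 + 0) - 7) = 4 + 1/(-1*1 - 7) = 4 + 1/(-1 - 7) = 4 + 1/(-8) = 4 - 1/8 = 31/8 ≈ 3.8750)
x(z) = 7 + 4*z (x(z) = 3 - (-4*z - 4) = 3 - (-4 - 4*z) = 3 + (4 + 4*z) = 7 + 4*z)
s(D, m) = 63/8 (s(D, m) = 4 + 31/8 = 63/8)
a(Z, V) = 27 (a(Z, V) = 8 + (7 + 4*3) = 8 + (7 + 12) = 8 + 19 = 27)
a(r(-7, 3), s(0, 2))**2 = 27**2 = 729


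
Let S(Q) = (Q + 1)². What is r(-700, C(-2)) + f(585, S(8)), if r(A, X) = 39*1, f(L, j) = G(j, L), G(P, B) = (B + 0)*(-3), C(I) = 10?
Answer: -1716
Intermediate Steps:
S(Q) = (1 + Q)²
G(P, B) = -3*B (G(P, B) = B*(-3) = -3*B)
f(L, j) = -3*L
r(A, X) = 39
r(-700, C(-2)) + f(585, S(8)) = 39 - 3*585 = 39 - 1755 = -1716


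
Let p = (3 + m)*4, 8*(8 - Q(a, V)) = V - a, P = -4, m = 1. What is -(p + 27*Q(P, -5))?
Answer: -1883/8 ≈ -235.38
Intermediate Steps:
Q(a, V) = 8 - V/8 + a/8 (Q(a, V) = 8 - (V - a)/8 = 8 + (-V/8 + a/8) = 8 - V/8 + a/8)
p = 16 (p = (3 + 1)*4 = 4*4 = 16)
-(p + 27*Q(P, -5)) = -(16 + 27*(8 - 1/8*(-5) + (1/8)*(-4))) = -(16 + 27*(8 + 5/8 - 1/2)) = -(16 + 27*(65/8)) = -(16 + 1755/8) = -1*1883/8 = -1883/8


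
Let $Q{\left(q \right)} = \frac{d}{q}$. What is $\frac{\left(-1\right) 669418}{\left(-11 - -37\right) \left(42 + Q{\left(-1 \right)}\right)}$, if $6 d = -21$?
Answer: $- \frac{669418}{1183} \approx -565.87$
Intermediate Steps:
$d = - \frac{7}{2}$ ($d = \frac{1}{6} \left(-21\right) = - \frac{7}{2} \approx -3.5$)
$Q{\left(q \right)} = - \frac{7}{2 q}$
$\frac{\left(-1\right) 669418}{\left(-11 - -37\right) \left(42 + Q{\left(-1 \right)}\right)} = \frac{\left(-1\right) 669418}{\left(-11 - -37\right) \left(42 - \frac{7}{2 \left(-1\right)}\right)} = - \frac{669418}{\left(-11 + 37\right) \left(42 - - \frac{7}{2}\right)} = - \frac{669418}{26 \left(42 + \frac{7}{2}\right)} = - \frac{669418}{26 \cdot \frac{91}{2}} = - \frac{669418}{1183}$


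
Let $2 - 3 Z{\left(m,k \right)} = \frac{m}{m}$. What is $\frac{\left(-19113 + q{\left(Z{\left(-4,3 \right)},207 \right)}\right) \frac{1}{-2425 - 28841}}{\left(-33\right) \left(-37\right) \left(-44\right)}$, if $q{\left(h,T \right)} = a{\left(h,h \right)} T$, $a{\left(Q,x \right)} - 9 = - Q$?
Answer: $- \frac{5773}{559911528} \approx -1.0311 \cdot 10^{-5}$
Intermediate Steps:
$a{\left(Q,x \right)} = 9 - Q$
$Z{\left(m,k \right)} = \frac{1}{3}$ ($Z{\left(m,k \right)} = \frac{2}{3} - \frac{m \frac{1}{m}}{3} = \frac{2}{3} - \frac{1}{3} = \frac{1}{3}$)
$q{\left(h,T \right)} = T \left(9 - h\right)$ ($q{\left(h,T \right)} = \left(9 - h\right) T = T \left(9 - h\right)$)
$\frac{\left(-19113 + q{\left(Z{\left(-4,3 \right)},207 \right)}\right) \frac{1}{-2425 - 28841}}{\left(-33\right) \left(-37\right) \left(-44\right)} = \frac{\left(-19113 + 207 \left(9 - \frac{1}{3}\right)\right) \frac{1}{-2425 - 28841}}{\left(-33\right) \left(-37\right) \left(-44\right)} = \frac{\left(-19113 + 207 \left(9 - \frac{1}{3}\right)\right) \frac{1}{-31266}}{1221 \left(-44\right)} = \frac{\left(-19113 + 207 \cdot \frac{26}{3}\right) \left(- \frac{1}{31266}\right)}{-53724} = \left(-19113 + 1794\right) \left(- \frac{1}{31266}\right) \left(- \frac{1}{53724}\right) = \left(-17319\right) \left(- \frac{1}{31266}\right) \left(- \frac{1}{53724}\right) = \frac{5773}{10422} \left(- \frac{1}{53724}\right) = - \frac{5773}{559911528}$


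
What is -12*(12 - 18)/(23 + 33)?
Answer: 9/7 ≈ 1.2857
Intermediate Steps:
-12*(12 - 18)/(23 + 33) = -(-72)/56 = -12*(-3/28) = 9/7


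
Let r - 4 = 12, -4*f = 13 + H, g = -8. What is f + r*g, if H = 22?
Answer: -547/4 ≈ -136.75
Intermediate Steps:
f = -35/4 (f = -(13 + 22)/4 = -¼*35 = -35/4 ≈ -8.7500)
r = 16 (r = 4 + 12 = 16)
f + r*g = -35/4 + 16*(-8) = -35/4 - 128 = -547/4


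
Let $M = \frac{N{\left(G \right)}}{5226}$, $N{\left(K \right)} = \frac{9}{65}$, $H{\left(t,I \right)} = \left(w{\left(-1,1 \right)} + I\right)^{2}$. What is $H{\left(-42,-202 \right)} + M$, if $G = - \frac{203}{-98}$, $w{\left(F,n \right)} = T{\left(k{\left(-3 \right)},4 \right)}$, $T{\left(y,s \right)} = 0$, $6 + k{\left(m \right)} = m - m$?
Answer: $\frac{4620236923}{113230} \approx 40804.0$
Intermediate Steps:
$k{\left(m \right)} = -6$ ($k{\left(m \right)} = -6 + \left(m - m\right) = -6 + 0 = -6$)
$w{\left(F,n \right)} = 0$
$G = \frac{29}{14}$ ($G = \left(-203\right) \left(- \frac{1}{98}\right) = \frac{29}{14} \approx 2.0714$)
$H{\left(t,I \right)} = I^{2}$ ($H{\left(t,I \right)} = \left(0 + I\right)^{2} = I^{2}$)
$N{\left(K \right)} = \frac{9}{65}$ ($N{\left(K \right)} = 9 \cdot \frac{1}{65} = \frac{9}{65}$)
$M = \frac{3}{113230}$ ($M = \frac{9}{65 \cdot 5226} = \frac{9}{65} \cdot \frac{1}{5226} = \frac{3}{113230} \approx 2.6495 \cdot 10^{-5}$)
$H{\left(-42,-202 \right)} + M = \left(-202\right)^{2} + \frac{3}{113230} = 40804 + \frac{3}{113230} = \frac{4620236923}{113230}$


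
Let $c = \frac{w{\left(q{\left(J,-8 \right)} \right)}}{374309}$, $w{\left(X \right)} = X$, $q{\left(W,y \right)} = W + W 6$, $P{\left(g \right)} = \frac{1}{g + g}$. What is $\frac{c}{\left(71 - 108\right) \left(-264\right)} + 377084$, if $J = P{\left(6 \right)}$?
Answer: $\frac{16544561911802503}{43875003744} \approx 3.7708 \cdot 10^{5}$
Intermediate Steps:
$P{\left(g \right)} = \frac{1}{2 g}$
$J = \frac{1}{12}$ ($J = \frac{1}{2 \cdot 6} = \frac{1}{2} \cdot \frac{1}{6} = \frac{1}{12} \approx 0.083333$)
$q{\left(W,y \right)} = 7 W$ ($q{\left(W,y \right)} = W + 6 W = 7 W$)
$c = \frac{7}{4491708}$ ($c = \frac{7 \cdot \frac{1}{12}}{374309} = \frac{7}{12} \cdot \frac{1}{374309} = \frac{7}{4491708} \approx 1.5584 \cdot 10^{-6}$)
$\frac{c}{\left(71 - 108\right) \left(-264\right)} + 377084 = \frac{7}{4491708 \left(71 - 108\right) \left(-264\right)} + 377084 = \frac{7}{4491708 \left(\left(-37\right) \left(-264\right)\right)} + 377084 = \frac{7}{4491708 \cdot 9768} + 377084 = \frac{7}{4491708} \cdot \frac{1}{9768} + 377084 = \frac{7}{43875003744} + 377084 = \frac{16544561911802503}{43875003744}$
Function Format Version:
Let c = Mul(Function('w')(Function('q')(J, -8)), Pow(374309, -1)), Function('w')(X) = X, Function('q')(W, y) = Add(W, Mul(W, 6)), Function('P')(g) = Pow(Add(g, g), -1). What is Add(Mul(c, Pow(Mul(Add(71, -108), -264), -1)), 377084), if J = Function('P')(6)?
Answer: Rational(16544561911802503, 43875003744) ≈ 3.7708e+5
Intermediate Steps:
Function('P')(g) = Mul(Rational(1, 2), Pow(g, -1)) (Function('P')(g) = Pow(Mul(2, g), -1) = Mul(Rational(1, 2), Pow(g, -1)))
J = Rational(1, 12) (J = Mul(Rational(1, 2), Pow(6, -1)) = Mul(Rational(1, 2), Rational(1, 6)) = Rational(1, 12) ≈ 0.083333)
Function('q')(W, y) = Mul(7, W) (Function('q')(W, y) = Add(W, Mul(6, W)) = Mul(7, W))
c = Rational(7, 4491708) (c = Mul(Mul(7, Rational(1, 12)), Pow(374309, -1)) = Mul(Rational(7, 12), Rational(1, 374309)) = Rational(7, 4491708) ≈ 1.5584e-6)
Add(Mul(c, Pow(Mul(Add(71, -108), -264), -1)), 377084) = Add(Mul(Rational(7, 4491708), Pow(Mul(Add(71, -108), -264), -1)), 377084) = Add(Mul(Rational(7, 4491708), Pow(Mul(-37, -264), -1)), 377084) = Add(Mul(Rational(7, 4491708), Pow(9768, -1)), 377084) = Add(Mul(Rational(7, 4491708), Rational(1, 9768)), 377084) = Add(Rational(7, 43875003744), 377084) = Rational(16544561911802503, 43875003744)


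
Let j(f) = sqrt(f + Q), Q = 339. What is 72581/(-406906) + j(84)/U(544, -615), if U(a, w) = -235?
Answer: -72581/406906 - 3*sqrt(47)/235 ≈ -0.26589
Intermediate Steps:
j(f) = sqrt(339 + f) (j(f) = sqrt(f + 339) = sqrt(339 + f))
72581/(-406906) + j(84)/U(544, -615) = 72581/(-406906) + sqrt(339 + 84)/(-235) = 72581*(-1/406906) + sqrt(423)*(-1/235) = -72581/406906 + (3*sqrt(47))*(-1/235) = -72581/406906 - 3*sqrt(47)/235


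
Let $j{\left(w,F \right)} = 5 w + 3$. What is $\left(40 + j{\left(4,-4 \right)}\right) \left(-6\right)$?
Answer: $-378$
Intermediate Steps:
$j{\left(w,F \right)} = 3 + 5 w$
$\left(40 + j{\left(4,-4 \right)}\right) \left(-6\right) = \left(40 + \left(3 + 5 \cdot 4\right)\right) \left(-6\right) = \left(40 + \left(3 + 20\right)\right) \left(-6\right) = \left(40 + 23\right) \left(-6\right) = 63 \left(-6\right) = -378$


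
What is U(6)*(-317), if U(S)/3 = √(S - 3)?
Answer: -951*√3 ≈ -1647.2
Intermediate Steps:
U(S) = 3*√(-3 + S) (U(S) = 3*√(S - 3) = 3*√(-3 + S))
U(6)*(-317) = (3*√(-3 + 6))*(-317) = (3*√3)*(-317) = -951*√3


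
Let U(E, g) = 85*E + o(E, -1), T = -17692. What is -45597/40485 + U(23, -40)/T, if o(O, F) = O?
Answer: -147796909/119376770 ≈ -1.2381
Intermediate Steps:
U(E, g) = 86*E (U(E, g) = 85*E + E = 86*E)
-45597/40485 + U(23, -40)/T = -45597/40485 + (86*23)/(-17692) = -45597*1/40485 + 1978*(-1/17692) = -15199/13495 - 989/8846 = -147796909/119376770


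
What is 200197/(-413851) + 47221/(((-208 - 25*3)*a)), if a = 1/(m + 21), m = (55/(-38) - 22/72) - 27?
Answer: 103594902616829/80109965772 ≈ 1293.2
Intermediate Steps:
m = -19667/684 (m = (55*(-1/38) - 22*1/72) - 27 = (-55/38 - 11/36) - 27 = -1199/684 - 27 = -19667/684 ≈ -28.753)
a = -684/5303 (a = 1/(-19667/684 + 21) = 1/(-5303/684) = -684/5303 ≈ -0.12898)
200197/(-413851) + 47221/(((-208 - 25*3)*a)) = 200197/(-413851) + 47221/(((-208 - 25*3)*(-684/5303))) = 200197*(-1/413851) + 47221/(((-208 - 75)*(-684/5303))) = -200197/413851 + 47221/((-283*(-684/5303))) = -200197/413851 + 47221/(193572/5303) = -200197/413851 + 47221*(5303/193572) = -200197/413851 + 250412963/193572 = 103594902616829/80109965772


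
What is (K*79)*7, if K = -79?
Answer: -43687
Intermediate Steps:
(K*79)*7 = -79*79*7 = -6241*7 = -43687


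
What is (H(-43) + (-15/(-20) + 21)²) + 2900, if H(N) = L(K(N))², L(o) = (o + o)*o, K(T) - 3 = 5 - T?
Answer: 433026833/16 ≈ 2.7064e+7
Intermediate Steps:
K(T) = 8 - T (K(T) = 3 + (5 - T) = 8 - T)
L(o) = 2*o² (L(o) = (2*o)*o = 2*o²)
H(N) = 4*(8 - N)⁴ (H(N) = (2*(8 - N)²)² = 4*(8 - N)⁴)
(H(-43) + (-15/(-20) + 21)²) + 2900 = (4*(-8 - 43)⁴ + (-15/(-20) + 21)²) + 2900 = (4*(-51)⁴ + (-15*(-1/20) + 21)²) + 2900 = (4*6765201 + (¾ + 21)²) + 2900 = (27060804 + (87/4)²) + 2900 = (27060804 + 7569/16) + 2900 = 432980433/16 + 2900 = 433026833/16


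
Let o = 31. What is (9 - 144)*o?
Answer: -4185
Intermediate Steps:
(9 - 144)*o = (9 - 144)*31 = -135*31 = -4185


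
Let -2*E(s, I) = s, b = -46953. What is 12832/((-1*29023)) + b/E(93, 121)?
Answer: 908080154/899713 ≈ 1009.3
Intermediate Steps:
E(s, I) = -s/2
12832/((-1*29023)) + b/E(93, 121) = 12832/((-1*29023)) - 46953/((-1/2*93)) = 12832/(-29023) - 46953/(-93/2) = 12832*(-1/29023) - 46953*(-2/93) = -12832/29023 + 31302/31 = 908080154/899713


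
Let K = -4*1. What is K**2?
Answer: 16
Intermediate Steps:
K = -4
K**2 = (-4)**2 = 16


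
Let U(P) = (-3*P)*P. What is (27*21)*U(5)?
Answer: -42525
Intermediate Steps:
U(P) = -3*P**2
(27*21)*U(5) = (27*21)*(-3*5**2) = 567*(-3*25) = 567*(-75) = -42525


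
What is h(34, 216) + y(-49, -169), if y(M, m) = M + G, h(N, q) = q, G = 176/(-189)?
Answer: 31387/189 ≈ 166.07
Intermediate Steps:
G = -176/189 (G = 176*(-1/189) = -176/189 ≈ -0.93122)
y(M, m) = -176/189 + M (y(M, m) = M - 176/189 = -176/189 + M)
h(34, 216) + y(-49, -169) = 216 + (-176/189 - 49) = 216 - 9437/189 = 31387/189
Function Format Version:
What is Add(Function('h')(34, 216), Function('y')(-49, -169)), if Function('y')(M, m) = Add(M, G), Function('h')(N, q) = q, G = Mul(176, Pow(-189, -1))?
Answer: Rational(31387, 189) ≈ 166.07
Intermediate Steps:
G = Rational(-176, 189) (G = Mul(176, Rational(-1, 189)) = Rational(-176, 189) ≈ -0.93122)
Function('y')(M, m) = Add(Rational(-176, 189), M) (Function('y')(M, m) = Add(M, Rational(-176, 189)) = Add(Rational(-176, 189), M))
Add(Function('h')(34, 216), Function('y')(-49, -169)) = Add(216, Add(Rational(-176, 189), -49)) = Add(216, Rational(-9437, 189)) = Rational(31387, 189)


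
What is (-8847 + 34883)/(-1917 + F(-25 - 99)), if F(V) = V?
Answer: -26036/2041 ≈ -12.756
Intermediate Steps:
(-8847 + 34883)/(-1917 + F(-25 - 99)) = (-8847 + 34883)/(-1917 + (-25 - 99)) = 26036/(-1917 - 124) = 26036/(-2041) = 26036*(-1/2041) = -26036/2041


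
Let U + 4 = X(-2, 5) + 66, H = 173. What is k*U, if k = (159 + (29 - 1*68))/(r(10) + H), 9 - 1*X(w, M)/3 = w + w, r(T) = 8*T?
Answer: 12120/253 ≈ 47.905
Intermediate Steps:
X(w, M) = 27 - 6*w (X(w, M) = 27 - 3*(w + w) = 27 - 6*w)
U = 101 (U = -4 + ((27 - 6*(-2)) + 66) = -4 + ((27 + 12) + 66) = -4 + (39 + 66) = -4 + 105 = 101)
k = 120/253 (k = (159 + (29 - 1*68))/(8*10 + 173) = (159 + (29 - 68))/(80 + 173) = (159 - 39)/253 = 120*(1/253) = 120/253 ≈ 0.47431)
k*U = (120/253)*101 = 12120/253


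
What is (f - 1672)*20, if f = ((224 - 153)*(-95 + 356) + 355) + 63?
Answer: 345540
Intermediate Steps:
f = 18949 (f = (71*261 + 355) + 63 = (18531 + 355) + 63 = 18886 + 63 = 18949)
(f - 1672)*20 = (18949 - 1672)*20 = 17277*20 = 345540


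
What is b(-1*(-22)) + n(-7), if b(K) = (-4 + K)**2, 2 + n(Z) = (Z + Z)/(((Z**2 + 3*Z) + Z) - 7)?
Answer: 321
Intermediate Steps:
n(Z) = -2 + 2*Z/(-7 + Z**2 + 4*Z) (n(Z) = -2 + (Z + Z)/(((Z**2 + 3*Z) + Z) - 7) = -2 + (2*Z)/((Z**2 + 4*Z) - 7) = -2 + (2*Z)/(-7 + Z**2 + 4*Z) = -2 + 2*Z/(-7 + Z**2 + 4*Z))
b(-1*(-22)) + n(-7) = (-4 - 1*(-22))**2 + 2*(7 - 1*(-7)**2 - 3*(-7))/(-7 + (-7)**2 + 4*(-7)) = (-4 + 22)**2 + 2*(7 - 1*49 + 21)/(-7 + 49 - 28) = 18**2 + 2*(7 - 49 + 21)/14 = 324 + 2*(1/14)*(-21) = 324 - 3 = 321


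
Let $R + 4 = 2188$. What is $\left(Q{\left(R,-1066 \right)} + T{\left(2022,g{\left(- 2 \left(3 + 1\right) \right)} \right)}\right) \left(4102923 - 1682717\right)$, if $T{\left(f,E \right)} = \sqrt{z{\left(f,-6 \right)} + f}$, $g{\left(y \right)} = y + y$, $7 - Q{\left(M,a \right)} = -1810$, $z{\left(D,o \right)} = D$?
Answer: $4397514302 + 4840412 \sqrt{1011} \approx 4.5514 \cdot 10^{9}$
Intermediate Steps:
$R = 2184$ ($R = -4 + 2188 = 2184$)
$Q{\left(M,a \right)} = 1817$ ($Q{\left(M,a \right)} = 7 - -1810 = 7 + 1810 = 1817$)
$g{\left(y \right)} = 2 y$
$T{\left(f,E \right)} = \sqrt{2} \sqrt{f}$ ($T{\left(f,E \right)} = \sqrt{f + f} = \sqrt{2 f} = \sqrt{2} \sqrt{f}$)
$\left(Q{\left(R,-1066 \right)} + T{\left(2022,g{\left(- 2 \left(3 + 1\right) \right)} \right)}\right) \left(4102923 - 1682717\right) = \left(1817 + \sqrt{2} \sqrt{2022}\right) \left(4102923 - 1682717\right) = \left(1817 + 2 \sqrt{1011}\right) 2420206 = 4397514302 + 4840412 \sqrt{1011}$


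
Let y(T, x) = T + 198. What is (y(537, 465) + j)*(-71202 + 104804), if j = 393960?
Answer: 13262541390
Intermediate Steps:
y(T, x) = 198 + T
(y(537, 465) + j)*(-71202 + 104804) = ((198 + 537) + 393960)*(-71202 + 104804) = (735 + 393960)*33602 = 394695*33602 = 13262541390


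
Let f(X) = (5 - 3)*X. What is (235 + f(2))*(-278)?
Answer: -66442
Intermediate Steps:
f(X) = 2*X
(235 + f(2))*(-278) = (235 + 2*2)*(-278) = (235 + 4)*(-278) = 239*(-278) = -66442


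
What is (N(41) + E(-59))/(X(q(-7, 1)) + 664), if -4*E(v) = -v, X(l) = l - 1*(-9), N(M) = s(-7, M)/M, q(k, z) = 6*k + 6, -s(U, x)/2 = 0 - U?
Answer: -2475/104468 ≈ -0.023691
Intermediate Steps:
s(U, x) = 2*U (s(U, x) = -2*(0 - U) = -(-2)*U = 2*U)
q(k, z) = 6 + 6*k
N(M) = -14/M (N(M) = (2*(-7))/M = -14/M)
X(l) = 9 + l (X(l) = l + 9 = 9 + l)
E(v) = v/4 (E(v) = -(-1)*v/4 = v/4)
(N(41) + E(-59))/(X(q(-7, 1)) + 664) = (-14/41 + (¼)*(-59))/((9 + (6 + 6*(-7))) + 664) = (-14*1/41 - 59/4)/((9 + (6 - 42)) + 664) = (-14/41 - 59/4)/((9 - 36) + 664) = -2475/(164*(-27 + 664)) = -2475/164/637 = -2475/164*1/637 = -2475/104468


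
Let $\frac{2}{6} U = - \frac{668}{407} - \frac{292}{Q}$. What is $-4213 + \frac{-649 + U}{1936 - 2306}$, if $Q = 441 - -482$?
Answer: $- \frac{585338113197}{138994570} \approx -4211.2$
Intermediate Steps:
$Q = 923$ ($Q = 441 + 482 = 923$)
$U = - \frac{2206224}{375661}$ ($U = 3 \left(- \frac{668}{407} - \frac{292}{923}\right) = 3 \left(- \frac{735408}{375661}\right) = - \frac{2206224}{375661} \approx -5.8729$)
$-4213 + \frac{-649 + U}{1936 - 2306} = -4213 + \frac{-649 - \frac{2206224}{375661}}{1936 - 2306} = -4213 - \frac{246010213}{375661 \left(-370\right)} = -4213 - - \frac{246010213}{138994570} = -4213 + \frac{246010213}{138994570} = - \frac{585338113197}{138994570}$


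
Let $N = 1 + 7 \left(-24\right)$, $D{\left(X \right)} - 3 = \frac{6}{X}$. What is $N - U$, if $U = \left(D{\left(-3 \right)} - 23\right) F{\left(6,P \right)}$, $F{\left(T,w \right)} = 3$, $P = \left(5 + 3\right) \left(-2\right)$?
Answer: $-101$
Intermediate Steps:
$D{\left(X \right)} = 3 + \frac{6}{X}$
$N = -167$ ($N = 1 - 168 = -167$)
$P = -16$ ($P = 8 \left(-2\right) = -16$)
$U = -66$ ($U = \left(\left(3 + \frac{6}{-3}\right) - 23\right) 3 = \left(\left(3 + 6 \left(- \frac{1}{3}\right)\right) - 23\right) 3 = \left(\left(3 - 2\right) - 23\right) 3 = \left(1 - 23\right) 3 = \left(-22\right) 3 = -66$)
$N - U = -167 - -66 = -167 + 66 = -101$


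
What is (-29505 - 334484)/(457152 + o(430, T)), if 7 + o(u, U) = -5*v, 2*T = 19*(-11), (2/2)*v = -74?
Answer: -363989/457515 ≈ -0.79558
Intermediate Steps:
v = -74
T = -209/2 (T = (19*(-11))/2 = (½)*(-209) = -209/2 ≈ -104.50)
o(u, U) = 363 (o(u, U) = -7 - 5*(-74) = -7 + 370 = 363)
(-29505 - 334484)/(457152 + o(430, T)) = (-29505 - 334484)/(457152 + 363) = -363989/457515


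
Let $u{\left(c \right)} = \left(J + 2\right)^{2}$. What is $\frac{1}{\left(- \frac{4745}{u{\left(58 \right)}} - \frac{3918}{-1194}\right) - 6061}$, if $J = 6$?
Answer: $- \frac{12736}{78095359} \approx -0.00016308$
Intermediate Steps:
$u{\left(c \right)} = 64$ ($u{\left(c \right)} = \left(6 + 2\right)^{2} = 8^{2} = 64$)
$\frac{1}{\left(- \frac{4745}{u{\left(58 \right)}} - \frac{3918}{-1194}\right) - 6061} = \frac{1}{\left(- \frac{4745}{64} - \frac{3918}{-1194}\right) - 6061} = \frac{1}{\left(\left(-4745\right) \frac{1}{64} - - \frac{653}{199}\right) - 6061} = \frac{1}{\left(- \frac{4745}{64} + \frac{653}{199}\right) - 6061} = \frac{1}{- \frac{902463}{12736} - 6061} = \frac{1}{- \frac{78095359}{12736}} = - \frac{12736}{78095359}$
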